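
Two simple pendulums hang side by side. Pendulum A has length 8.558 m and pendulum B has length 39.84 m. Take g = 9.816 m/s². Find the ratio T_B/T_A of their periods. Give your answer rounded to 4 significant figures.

T ∝ √L, so T_B/T_A = √(L_B/L_A) = √(39.84/8.558) = 2.158.

2.158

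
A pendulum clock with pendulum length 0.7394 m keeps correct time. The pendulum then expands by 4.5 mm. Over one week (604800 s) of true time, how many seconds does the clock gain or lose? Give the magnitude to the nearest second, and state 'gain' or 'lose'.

T ∝ √L, so T'/T = √(0.74390/0.7394) = 1.00304.
In 604800 s of true time the clock registers 604800/1.00304 = 602967.9 s, so it loses 1832 s.

lose 1832 s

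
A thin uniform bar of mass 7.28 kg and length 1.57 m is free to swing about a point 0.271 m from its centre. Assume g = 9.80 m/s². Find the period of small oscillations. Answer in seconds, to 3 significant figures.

For a physical pendulum T = 2π√(I/(mgd)), with d = 0.2710 m from pivot to centre of mass.
I_cm = mL²/12 = 7.28 × 1.57²/12 = 1.495 kg·m²; I = I_cm + md² = 1.495 + 7.28 × 0.2710² = 2.030 kg·m².
T = 2π√(2.030/(7.28 × 9.80 × 0.2710)) = 2.04 s.

2.04 s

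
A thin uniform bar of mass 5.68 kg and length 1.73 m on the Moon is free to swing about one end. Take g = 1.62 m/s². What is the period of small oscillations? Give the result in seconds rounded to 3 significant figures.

For a physical pendulum T = 2π√(I/(mgd)), with d = 0.8650 m from pivot to centre of mass.
I_cm = mL²/12 = 5.68 × 1.73²/12 = 1.417 kg·m²; I = I_cm + md² = 1.417 + 5.68 × 0.8650² = 5.667 kg·m².
T = 2π√(5.667/(5.68 × 1.62 × 0.8650)) = 5.30 s.

5.30 s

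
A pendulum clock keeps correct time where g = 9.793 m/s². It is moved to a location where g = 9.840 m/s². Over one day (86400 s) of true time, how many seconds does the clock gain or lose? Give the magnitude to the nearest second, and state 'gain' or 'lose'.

gain 207 s

The clock's period scales as T ∝ 1/√g, so T'/T = √(9.793/9.840) = 0.997609.
In 86400 s of true time the clock registers 86400/0.997609 = 86607.1 s, so it gains 207 s.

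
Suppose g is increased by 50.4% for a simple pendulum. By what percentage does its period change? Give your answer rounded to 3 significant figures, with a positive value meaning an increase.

T ∝ 1/√g, so T'/T = 1/√(1.504) = 0.8154.
Percentage change in T = (0.8154 − 1) × 100% = -18.5%.

-18.5%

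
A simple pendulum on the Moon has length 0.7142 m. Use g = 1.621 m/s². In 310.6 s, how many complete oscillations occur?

74

T = 2π√(L/g) = 2π√(0.7142/1.621) = 4.1706 s.
Number of complete oscillations = ⌊310.6/4.1706⌋ = ⌊74.474⌋ = 74.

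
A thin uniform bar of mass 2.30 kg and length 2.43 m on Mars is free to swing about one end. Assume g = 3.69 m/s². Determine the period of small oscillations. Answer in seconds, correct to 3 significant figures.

For a physical pendulum T = 2π√(I/(mgd)), with d = 1.215 m from pivot to centre of mass.
I_cm = mL²/12 = 2.30 × 2.43²/12 = 1.132 kg·m²; I = I_cm + md² = 1.132 + 2.30 × 1.215² = 4.527 kg·m².
T = 2π√(4.527/(2.30 × 3.69 × 1.215)) = 4.16 s.

4.16 s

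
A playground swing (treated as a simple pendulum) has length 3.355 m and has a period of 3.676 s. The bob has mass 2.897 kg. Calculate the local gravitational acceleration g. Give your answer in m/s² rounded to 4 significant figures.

From T = 2π√(L/g), g = 4π²L/T² = 4π² × 3.355/3.6760² = 9.802 m/s².

9.802 m/s²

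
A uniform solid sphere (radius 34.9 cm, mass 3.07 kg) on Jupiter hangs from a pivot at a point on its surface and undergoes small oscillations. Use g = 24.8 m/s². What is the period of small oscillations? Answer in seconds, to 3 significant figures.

0.882 s

I_cm = (2/5)mr² = 0.1496 kg·m². The pivot is at distance d = 0.349 m from the centre of mass.
By the parallel-axis theorem, I = I_cm + md² = 0.1496 + 0.3739 = 0.5235 kg·m².
T = 2π√(I/(mgd)) = 2π√(0.5235/(3.07 × 24.8 × 0.349)) = 0.882 s.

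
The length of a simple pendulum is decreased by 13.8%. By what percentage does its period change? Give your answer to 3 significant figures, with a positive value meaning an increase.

-7.16%

T ∝ √L, so T'/T = √(0.8620) = 0.9284.
Percentage change in T = (0.9284 − 1) × 100% = -7.16%.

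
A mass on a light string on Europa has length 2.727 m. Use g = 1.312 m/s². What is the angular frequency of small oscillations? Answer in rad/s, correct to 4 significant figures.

ω = √(g/L) = √(1.312/2.727) = 0.6936 rad/s.

0.6936 rad/s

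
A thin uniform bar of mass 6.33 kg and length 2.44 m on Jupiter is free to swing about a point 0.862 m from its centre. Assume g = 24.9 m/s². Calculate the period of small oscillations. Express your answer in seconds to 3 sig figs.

For a physical pendulum T = 2π√(I/(mgd)), with d = 0.8620 m from pivot to centre of mass.
I_cm = mL²/12 = 6.33 × 2.44²/12 = 3.141 kg·m²; I = I_cm + md² = 3.141 + 6.33 × 0.8620² = 7.844 kg·m².
T = 2π√(7.844/(6.33 × 24.9 × 0.8620)) = 1.51 s.

1.51 s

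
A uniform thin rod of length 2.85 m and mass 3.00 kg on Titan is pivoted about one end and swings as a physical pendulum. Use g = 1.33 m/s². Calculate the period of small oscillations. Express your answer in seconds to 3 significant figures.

7.51 s

For a physical pendulum T = 2π√(I/(mgd)), with d = 1.425 m from pivot to centre of mass.
I_cm = mL²/12 = 3.00 × 2.85²/12 = 2.031 kg·m²; I = I_cm + md² = 2.031 + 3.00 × 1.425² = 8.123 kg·m².
T = 2π√(8.123/(3.00 × 1.33 × 1.425)) = 7.51 s.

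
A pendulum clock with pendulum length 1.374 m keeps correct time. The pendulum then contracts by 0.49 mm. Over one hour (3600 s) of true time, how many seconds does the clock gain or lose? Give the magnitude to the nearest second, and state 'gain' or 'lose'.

gain 1 s

T ∝ √L, so T'/T = √(1.37351/1.374) = 0.999822.
In 3600 s of true time the clock registers 3600/0.999822 = 3600.6 s, so it gains 1 s.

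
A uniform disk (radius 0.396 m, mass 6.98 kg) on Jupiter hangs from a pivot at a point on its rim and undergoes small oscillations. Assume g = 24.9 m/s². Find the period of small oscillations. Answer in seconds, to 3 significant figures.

I_cm = ½mr² = 0.5473 kg·m². The pivot is at distance d = 0.396 m from the centre of mass.
By the parallel-axis theorem, I = I_cm + md² = 0.5473 + 1.095 = 1.642 kg·m².
T = 2π√(I/(mgd)) = 2π√(1.642/(6.98 × 24.9 × 0.396)) = 0.970 s.

0.970 s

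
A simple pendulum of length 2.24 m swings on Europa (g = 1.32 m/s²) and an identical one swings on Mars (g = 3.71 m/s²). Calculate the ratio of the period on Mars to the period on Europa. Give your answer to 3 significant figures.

T ∝ 1/√g, so T₂/T₁ = √(g₁/g₂) = √(1.32/3.71) = 0.596.

0.596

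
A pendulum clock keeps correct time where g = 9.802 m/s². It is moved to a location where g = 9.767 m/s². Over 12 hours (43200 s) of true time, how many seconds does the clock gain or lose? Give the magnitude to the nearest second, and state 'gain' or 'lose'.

lose 77 s

The clock's period scales as T ∝ 1/√g, so T'/T = √(9.802/9.767) = 1.00179.
In 43200 s of true time the clock registers 43200/1.00179 = 43122.8 s, so it loses 77 s.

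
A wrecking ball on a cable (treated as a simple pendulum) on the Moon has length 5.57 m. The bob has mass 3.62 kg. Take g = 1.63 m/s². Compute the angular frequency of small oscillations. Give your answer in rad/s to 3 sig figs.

ω = √(g/L) = √(1.63/5.57) = 0.541 rad/s.

0.541 rad/s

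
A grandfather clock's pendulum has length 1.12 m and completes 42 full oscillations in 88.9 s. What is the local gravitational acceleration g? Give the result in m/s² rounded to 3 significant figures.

T = 88.9/42 = 2.117 s.
From T = 2π√(L/g), g = 4π²L/T² = 4π² × 1.12/2.117² = 9.87 m/s².

9.87 m/s²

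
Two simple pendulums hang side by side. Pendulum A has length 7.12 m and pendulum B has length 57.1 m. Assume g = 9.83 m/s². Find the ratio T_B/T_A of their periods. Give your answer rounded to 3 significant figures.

2.83

T ∝ √L, so T_B/T_A = √(L_B/L_A) = √(57.1/7.12) = 2.83.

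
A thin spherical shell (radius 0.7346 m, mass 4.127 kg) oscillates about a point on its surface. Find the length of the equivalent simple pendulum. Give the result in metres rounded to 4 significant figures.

1.224 m

The equivalent simple-pendulum length is L_eq = I/(md), where I is about the pivot and d = 0.73460 m.
I_cm = (2/3)mR² = 1.4847 kg·m², so I = I_cm + md² = 1.4847 + 2.2271 = 3.7118 kg·m².
L_eq = 3.7118/(4.127 × 0.73460) = 1.224 m.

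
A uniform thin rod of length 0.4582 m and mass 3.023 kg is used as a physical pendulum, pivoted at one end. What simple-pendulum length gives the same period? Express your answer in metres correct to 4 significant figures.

The equivalent simple-pendulum length is L_eq = I/(md), where I is about the pivot and d = 0.22910 m.
I_cm = (1/12)mL² = 0.052889 kg·m², so I = I_cm + md² = 0.052889 + 0.15867 = 0.21156 kg·m².
L_eq = 0.21156/(3.023 × 0.22910) = 0.3055 m.

0.3055 m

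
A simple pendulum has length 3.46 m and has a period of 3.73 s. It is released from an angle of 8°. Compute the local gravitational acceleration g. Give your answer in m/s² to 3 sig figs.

From T = 2π√(L/g), g = 4π²L/T² = 4π² × 3.46/3.730² = 9.82 m/s².

9.82 m/s²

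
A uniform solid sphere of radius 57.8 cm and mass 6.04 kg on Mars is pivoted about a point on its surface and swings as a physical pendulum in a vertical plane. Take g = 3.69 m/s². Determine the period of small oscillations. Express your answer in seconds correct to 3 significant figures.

2.94 s

I_cm = (2/5)mr² = 0.8071 kg·m². The pivot is at distance d = 0.578 m from the centre of mass.
By the parallel-axis theorem, I = I_cm + md² = 0.8071 + 2.018 = 2.825 kg·m².
T = 2π√(I/(mgd)) = 2π√(2.825/(6.04 × 3.69 × 0.578)) = 2.94 s.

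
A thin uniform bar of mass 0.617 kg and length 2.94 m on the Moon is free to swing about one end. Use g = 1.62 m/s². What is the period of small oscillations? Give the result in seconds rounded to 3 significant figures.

6.91 s

For a physical pendulum T = 2π√(I/(mgd)), with d = 1.470 m from pivot to centre of mass.
I_cm = mL²/12 = 0.617 × 2.94²/12 = 0.4444 kg·m²; I = I_cm + md² = 0.4444 + 0.617 × 1.470² = 1.778 kg·m².
T = 2π√(1.778/(0.617 × 1.62 × 1.470)) = 6.91 s.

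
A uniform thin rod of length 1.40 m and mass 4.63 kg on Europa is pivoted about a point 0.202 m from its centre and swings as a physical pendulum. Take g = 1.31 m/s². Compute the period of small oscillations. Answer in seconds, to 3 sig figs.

For a physical pendulum T = 2π√(I/(mgd)), with d = 0.2020 m from pivot to centre of mass.
I_cm = mL²/12 = 4.63 × 1.40²/12 = 0.7562 kg·m²; I = I_cm + md² = 0.7562 + 4.63 × 0.2020² = 0.9452 kg·m².
T = 2π√(0.9452/(4.63 × 1.31 × 0.2020)) = 5.52 s.

5.52 s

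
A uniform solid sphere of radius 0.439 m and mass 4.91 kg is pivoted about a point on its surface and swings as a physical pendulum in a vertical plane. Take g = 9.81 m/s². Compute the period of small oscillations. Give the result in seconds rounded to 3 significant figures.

I_cm = (2/5)mr² = 0.3785 kg·m². The pivot is at distance d = 0.439 m from the centre of mass.
By the parallel-axis theorem, I = I_cm + md² = 0.3785 + 0.9463 = 1.325 kg·m².
T = 2π√(I/(mgd)) = 2π√(1.325/(4.91 × 9.81 × 0.439)) = 1.57 s.

1.57 s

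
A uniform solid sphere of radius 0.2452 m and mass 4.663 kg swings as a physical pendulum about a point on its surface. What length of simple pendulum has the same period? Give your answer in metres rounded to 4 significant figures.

0.3433 m

The equivalent simple-pendulum length is L_eq = I/(md), where I is about the pivot and d = 0.24520 m.
I_cm = (2/5)mR² = 0.11214 kg·m², so I = I_cm + md² = 0.11214 + 0.28035 = 0.39250 kg·m².
L_eq = 0.39250/(4.663 × 0.24520) = 0.3433 m.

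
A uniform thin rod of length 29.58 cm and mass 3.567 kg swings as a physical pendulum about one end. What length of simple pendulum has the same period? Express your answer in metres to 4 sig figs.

0.1972 m

The equivalent simple-pendulum length is L_eq = I/(md), where I is about the pivot and d = 0.14790 m.
I_cm = (1/12)mL² = 0.026009 kg·m², so I = I_cm + md² = 0.026009 + 0.078026 = 0.10403 kg·m².
L_eq = 0.10403/(3.567 × 0.14790) = 0.1972 m.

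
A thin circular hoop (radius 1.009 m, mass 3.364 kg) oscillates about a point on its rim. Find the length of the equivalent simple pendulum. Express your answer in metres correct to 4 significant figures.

The equivalent simple-pendulum length is L_eq = I/(md), where I is about the pivot and d = 1.0090 m.
I_cm = mR² = 3.4248 kg·m², so I = I_cm + md² = 3.4248 + 3.4248 = 6.8496 kg·m².
L_eq = 6.8496/(3.364 × 1.0090) = 2.018 m.

2.018 m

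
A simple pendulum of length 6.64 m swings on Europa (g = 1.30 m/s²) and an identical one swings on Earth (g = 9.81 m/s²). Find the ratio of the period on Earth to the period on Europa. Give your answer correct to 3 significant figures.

0.364

T ∝ 1/√g, so T₂/T₁ = √(g₁/g₂) = √(1.30/9.81) = 0.364.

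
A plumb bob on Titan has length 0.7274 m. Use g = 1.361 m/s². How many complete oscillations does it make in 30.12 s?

6

T = 2π√(L/g) = 2π√(0.7274/1.361) = 4.5934 s.
Number of complete oscillations = ⌊30.12/4.5934⌋ = ⌊6.5572⌋ = 6.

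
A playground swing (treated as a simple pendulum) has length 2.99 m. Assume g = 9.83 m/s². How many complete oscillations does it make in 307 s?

88

T = 2π√(L/g) = 2π√(2.99/9.83) = 3.465 s.
Number of complete oscillations = ⌊307/3.465⌋ = ⌊88.59⌋ = 88.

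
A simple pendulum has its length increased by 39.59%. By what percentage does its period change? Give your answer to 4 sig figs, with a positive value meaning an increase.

T ∝ √L, so T'/T = √(1.3959) = 1.1815.
Percentage change in T = (1.1815 − 1) × 100% = 18.15%.

18.15%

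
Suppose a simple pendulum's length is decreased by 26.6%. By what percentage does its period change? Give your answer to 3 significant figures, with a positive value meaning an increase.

T ∝ √L, so T'/T = √(0.7340) = 0.8567.
Percentage change in T = (0.8567 − 1) × 100% = -14.3%.

-14.3%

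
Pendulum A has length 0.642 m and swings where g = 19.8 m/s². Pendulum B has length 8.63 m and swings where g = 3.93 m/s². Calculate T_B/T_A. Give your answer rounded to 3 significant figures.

8.23

T = 2π√(L/g), so T_B/T_A = √((L_B/g_B)/(L_A/g_A)) = √((8.63/3.93)/(0.642/19.8)) = 8.23.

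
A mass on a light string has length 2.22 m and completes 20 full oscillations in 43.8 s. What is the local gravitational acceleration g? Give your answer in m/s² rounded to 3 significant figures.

18.3 m/s²

T = 43.8/20 = 2.190 s.
From T = 2π√(L/g), g = 4π²L/T² = 4π² × 2.22/2.190² = 18.3 m/s².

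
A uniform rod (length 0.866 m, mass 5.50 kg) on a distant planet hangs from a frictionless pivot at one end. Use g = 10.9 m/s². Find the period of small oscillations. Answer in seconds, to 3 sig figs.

1.45 s

For a physical pendulum T = 2π√(I/(mgd)), with d = 0.4330 m from pivot to centre of mass.
I_cm = mL²/12 = 5.50 × 0.866²/12 = 0.3437 kg·m²; I = I_cm + md² = 0.3437 + 5.50 × 0.4330² = 1.375 kg·m².
T = 2π√(1.375/(5.50 × 10.9 × 0.4330)) = 1.45 s.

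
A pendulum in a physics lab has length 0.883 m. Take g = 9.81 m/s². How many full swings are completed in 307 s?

T = 2π√(L/g) = 2π√(0.883/9.81) = 1.885 s.
Number of complete oscillations = ⌊307/1.885⌋ = ⌊162.9⌋ = 162.

162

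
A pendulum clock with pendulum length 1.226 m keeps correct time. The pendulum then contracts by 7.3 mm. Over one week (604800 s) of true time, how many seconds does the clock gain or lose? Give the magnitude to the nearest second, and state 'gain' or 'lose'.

T ∝ √L, so T'/T = √(1.21870/1.226) = 0.997018.
In 604800 s of true time the clock registers 604800/0.997018 = 606608.7 s, so it gains 1809 s.

gain 1809 s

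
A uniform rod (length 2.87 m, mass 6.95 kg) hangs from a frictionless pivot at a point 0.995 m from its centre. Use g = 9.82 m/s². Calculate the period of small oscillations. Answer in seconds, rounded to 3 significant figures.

For a physical pendulum T = 2π√(I/(mgd)), with d = 0.9950 m from pivot to centre of mass.
I_cm = mL²/12 = 6.95 × 2.87²/12 = 4.771 kg·m²; I = I_cm + md² = 4.771 + 6.95 × 0.9950² = 11.65 kg·m².
T = 2π√(11.65/(6.95 × 9.82 × 0.9950)) = 2.60 s.

2.60 s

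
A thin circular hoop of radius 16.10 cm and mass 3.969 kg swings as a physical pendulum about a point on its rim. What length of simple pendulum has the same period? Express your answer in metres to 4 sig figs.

The equivalent simple-pendulum length is L_eq = I/(md), where I is about the pivot and d = 0.16100 m.
I_cm = mR² = 0.10288 kg·m², so I = I_cm + md² = 0.10288 + 0.10288 = 0.20576 kg·m².
L_eq = 0.20576/(3.969 × 0.16100) = 0.3220 m.

0.3220 m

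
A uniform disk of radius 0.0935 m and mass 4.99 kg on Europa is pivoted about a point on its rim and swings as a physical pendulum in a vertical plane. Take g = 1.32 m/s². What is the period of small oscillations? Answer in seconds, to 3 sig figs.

I_cm = ½mr² = 0.02181 kg·m². The pivot is at distance d = 0.0935 m from the centre of mass.
By the parallel-axis theorem, I = I_cm + md² = 0.02181 + 0.04362 = 0.06544 kg·m².
T = 2π√(I/(mgd)) = 2π√(0.06544/(4.99 × 1.32 × 0.0935)) = 2.05 s.

2.05 s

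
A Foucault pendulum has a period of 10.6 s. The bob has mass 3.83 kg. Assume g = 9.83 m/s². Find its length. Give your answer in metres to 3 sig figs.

28.0 m

From T = 2π√(L/g), L = gT²/(4π²) = 9.83 × 10.60²/(4π²) = 28.0 m.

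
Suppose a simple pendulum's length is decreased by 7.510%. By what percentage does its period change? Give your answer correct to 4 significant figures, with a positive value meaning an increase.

T ∝ √L, so T'/T = √(0.92490) = 0.96172.
Percentage change in T = (0.96172 − 1) × 100% = -3.828%.

-3.828%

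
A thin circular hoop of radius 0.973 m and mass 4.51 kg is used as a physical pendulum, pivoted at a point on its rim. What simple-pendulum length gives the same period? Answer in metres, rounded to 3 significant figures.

1.95 m

The equivalent simple-pendulum length is L_eq = I/(md), where I is about the pivot and d = 0.9730 m.
I_cm = mR² = 4.270 kg·m², so I = I_cm + md² = 4.270 + 4.270 = 8.539 kg·m².
L_eq = 8.539/(4.51 × 0.9730) = 1.95 m.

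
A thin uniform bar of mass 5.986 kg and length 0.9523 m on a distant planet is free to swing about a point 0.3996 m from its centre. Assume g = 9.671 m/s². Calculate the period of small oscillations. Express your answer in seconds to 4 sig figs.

For a physical pendulum T = 2π√(I/(mgd)), with d = 0.39960 m from pivot to centre of mass.
I_cm = mL²/12 = 5.986 × 0.9523²/12 = 0.45238 kg·m²; I = I_cm + md² = 0.45238 + 5.986 × 0.39960² = 1.4082 kg·m².
T = 2π√(1.4082/(5.986 × 9.671 × 0.39960)) = 1.550 s.

1.550 s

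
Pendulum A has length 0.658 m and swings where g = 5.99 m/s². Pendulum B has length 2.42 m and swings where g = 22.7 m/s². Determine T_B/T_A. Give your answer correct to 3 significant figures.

0.985

T = 2π√(L/g), so T_B/T_A = √((L_B/g_B)/(L_A/g_A)) = √((2.42/22.7)/(0.658/5.99)) = 0.985.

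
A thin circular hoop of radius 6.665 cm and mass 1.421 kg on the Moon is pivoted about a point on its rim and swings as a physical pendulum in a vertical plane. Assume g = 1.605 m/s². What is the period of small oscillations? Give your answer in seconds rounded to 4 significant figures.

1.811 s

I_cm = mr² = 0.0063124 kg·m². The pivot is at distance d = 0.06665 m from the centre of mass.
By the parallel-axis theorem, I = I_cm + md² = 0.0063124 + 0.0063124 = 0.012625 kg·m².
T = 2π√(I/(mgd)) = 2π√(0.012625/(1.421 × 1.605 × 0.06665)) = 1.811 s.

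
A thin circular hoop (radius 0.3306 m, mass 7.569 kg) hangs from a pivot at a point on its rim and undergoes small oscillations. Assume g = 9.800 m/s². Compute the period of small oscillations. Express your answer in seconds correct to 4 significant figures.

I_cm = mr² = 0.82726 kg·m². The pivot is at distance d = 0.3306 m from the centre of mass.
By the parallel-axis theorem, I = I_cm + md² = 0.82726 + 0.82726 = 1.6545 kg·m².
T = 2π√(I/(mgd)) = 2π√(1.6545/(7.569 × 9.800 × 0.3306)) = 1.632 s.

1.632 s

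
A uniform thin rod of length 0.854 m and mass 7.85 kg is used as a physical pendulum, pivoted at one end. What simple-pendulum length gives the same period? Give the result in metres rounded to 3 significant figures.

The equivalent simple-pendulum length is L_eq = I/(md), where I is about the pivot and d = 0.4270 m.
I_cm = (1/12)mL² = 0.4771 kg·m², so I = I_cm + md² = 0.4771 + 1.431 = 1.908 kg·m².
L_eq = 1.908/(7.85 × 0.4270) = 0.569 m.

0.569 m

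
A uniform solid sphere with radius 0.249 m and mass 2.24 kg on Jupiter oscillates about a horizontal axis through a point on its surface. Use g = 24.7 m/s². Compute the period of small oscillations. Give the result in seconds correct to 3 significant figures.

I_cm = (2/5)mr² = 0.05555 kg·m². The pivot is at distance d = 0.249 m from the centre of mass.
By the parallel-axis theorem, I = I_cm + md² = 0.05555 + 0.1389 = 0.1944 kg·m².
T = 2π√(I/(mgd)) = 2π√(0.1944/(2.24 × 24.7 × 0.249)) = 0.746 s.

0.746 s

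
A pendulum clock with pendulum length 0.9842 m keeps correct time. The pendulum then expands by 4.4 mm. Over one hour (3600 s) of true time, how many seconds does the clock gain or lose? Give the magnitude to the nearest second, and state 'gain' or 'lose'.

T ∝ √L, so T'/T = √(0.98860/0.9842) = 1.00223.
In 3600 s of true time the clock registers 3600/1.00223 = 3592.0 s, so it loses 8 s.

lose 8 s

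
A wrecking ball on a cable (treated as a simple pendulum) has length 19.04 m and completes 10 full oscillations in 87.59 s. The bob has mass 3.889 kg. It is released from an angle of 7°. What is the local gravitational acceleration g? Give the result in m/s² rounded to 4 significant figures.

9.798 m/s²

T = 87.59/10 = 8.7590 s.
From T = 2π√(L/g), g = 4π²L/T² = 4π² × 19.04/8.7590² = 9.798 m/s².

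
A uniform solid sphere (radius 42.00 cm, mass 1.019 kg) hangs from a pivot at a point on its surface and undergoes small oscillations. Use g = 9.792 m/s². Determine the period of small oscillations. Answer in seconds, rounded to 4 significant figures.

1.540 s

I_cm = (2/5)mr² = 0.071901 kg·m². The pivot is at distance d = 0.4200 m from the centre of mass.
By the parallel-axis theorem, I = I_cm + md² = 0.071901 + 0.17975 = 0.25165 kg·m².
T = 2π√(I/(mgd)) = 2π√(0.25165/(1.019 × 9.792 × 0.4200)) = 1.540 s.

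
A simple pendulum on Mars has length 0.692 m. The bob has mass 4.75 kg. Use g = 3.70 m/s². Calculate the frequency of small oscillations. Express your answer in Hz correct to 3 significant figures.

0.368 Hz

T = 2π√(L/g) = 2π√(0.692/3.70) = 2.717 s, so f = 1/T = 0.368 Hz.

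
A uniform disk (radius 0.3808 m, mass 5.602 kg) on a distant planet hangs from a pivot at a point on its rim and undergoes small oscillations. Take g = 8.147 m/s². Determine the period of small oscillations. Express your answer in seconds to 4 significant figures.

I_cm = ½mr² = 0.40617 kg·m². The pivot is at distance d = 0.3808 m from the centre of mass.
By the parallel-axis theorem, I = I_cm + md² = 0.40617 + 0.81234 = 1.2185 kg·m².
T = 2π√(I/(mgd)) = 2π√(1.2185/(5.602 × 8.147 × 0.3808)) = 1.664 s.

1.664 s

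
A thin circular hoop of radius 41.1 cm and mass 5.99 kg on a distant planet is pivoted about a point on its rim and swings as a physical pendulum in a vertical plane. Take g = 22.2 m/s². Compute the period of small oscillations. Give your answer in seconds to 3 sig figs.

1.21 s

I_cm = mr² = 1.012 kg·m². The pivot is at distance d = 0.411 m from the centre of mass.
By the parallel-axis theorem, I = I_cm + md² = 1.012 + 1.012 = 2.024 kg·m².
T = 2π√(I/(mgd)) = 2π√(2.024/(5.99 × 22.2 × 0.411)) = 1.21 s.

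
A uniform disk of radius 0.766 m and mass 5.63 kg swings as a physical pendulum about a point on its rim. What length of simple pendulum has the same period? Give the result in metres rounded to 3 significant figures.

The equivalent simple-pendulum length is L_eq = I/(md), where I is about the pivot and d = 0.7660 m.
I_cm = ½mR² = 1.652 kg·m², so I = I_cm + md² = 1.652 + 3.303 = 4.955 kg·m².
L_eq = 4.955/(5.63 × 0.7660) = 1.15 m.

1.15 m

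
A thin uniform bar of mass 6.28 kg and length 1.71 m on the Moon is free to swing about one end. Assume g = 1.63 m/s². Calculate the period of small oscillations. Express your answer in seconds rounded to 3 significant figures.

For a physical pendulum T = 2π√(I/(mgd)), with d = 0.8550 m from pivot to centre of mass.
I_cm = mL²/12 = 6.28 × 1.71²/12 = 1.530 kg·m²; I = I_cm + md² = 1.530 + 6.28 × 0.8550² = 6.121 kg·m².
T = 2π√(6.121/(6.28 × 1.63 × 0.8550)) = 5.25 s.

5.25 s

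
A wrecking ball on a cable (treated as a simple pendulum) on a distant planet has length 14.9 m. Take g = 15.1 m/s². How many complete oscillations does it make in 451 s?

T = 2π√(L/g) = 2π√(14.9/15.1) = 6.241 s.
Number of complete oscillations = ⌊451/6.241⌋ = ⌊72.26⌋ = 72.

72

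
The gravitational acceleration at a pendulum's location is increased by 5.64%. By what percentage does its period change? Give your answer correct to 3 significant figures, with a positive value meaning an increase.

T ∝ 1/√g, so T'/T = 1/√(1.056) = 0.9729.
Percentage change in T = (0.9729 − 1) × 100% = -2.71%.

-2.71%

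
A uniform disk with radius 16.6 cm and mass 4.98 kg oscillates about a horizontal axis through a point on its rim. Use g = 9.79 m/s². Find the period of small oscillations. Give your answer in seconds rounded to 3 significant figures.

1.00 s

I_cm = ½mr² = 0.06861 kg·m². The pivot is at distance d = 0.166 m from the centre of mass.
By the parallel-axis theorem, I = I_cm + md² = 0.06861 + 0.1372 = 0.2058 kg·m².
T = 2π√(I/(mgd)) = 2π√(0.2058/(4.98 × 9.79 × 0.166)) = 1.00 s.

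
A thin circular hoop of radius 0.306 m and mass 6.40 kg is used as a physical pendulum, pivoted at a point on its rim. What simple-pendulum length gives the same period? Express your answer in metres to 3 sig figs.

0.612 m

The equivalent simple-pendulum length is L_eq = I/(md), where I is about the pivot and d = 0.3060 m.
I_cm = mR² = 0.5993 kg·m², so I = I_cm + md² = 0.5993 + 0.5993 = 1.199 kg·m².
L_eq = 1.199/(6.40 × 0.3060) = 0.612 m.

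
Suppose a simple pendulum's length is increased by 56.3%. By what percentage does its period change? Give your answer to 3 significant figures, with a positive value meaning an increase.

25.0%

T ∝ √L, so T'/T = √(1.563) = 1.250.
Percentage change in T = (1.250 − 1) × 100% = 25.0%.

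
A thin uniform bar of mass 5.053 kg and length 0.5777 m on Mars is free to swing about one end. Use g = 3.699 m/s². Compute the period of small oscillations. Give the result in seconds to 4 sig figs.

For a physical pendulum T = 2π√(I/(mgd)), with d = 0.28885 m from pivot to centre of mass.
I_cm = mL²/12 = 5.053 × 0.5777²/12 = 0.14053 kg·m²; I = I_cm + md² = 0.14053 + 5.053 × 0.28885² = 0.56212 kg·m².
T = 2π√(0.56212/(5.053 × 3.699 × 0.28885)) = 2.027 s.

2.027 s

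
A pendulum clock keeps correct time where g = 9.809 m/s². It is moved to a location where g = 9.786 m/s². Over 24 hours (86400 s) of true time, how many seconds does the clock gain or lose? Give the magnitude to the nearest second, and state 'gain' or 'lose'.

The clock's period scales as T ∝ 1/√g, so T'/T = √(9.809/9.786) = 1.00117.
In 86400 s of true time the clock registers 86400/1.00117 = 86298.6 s, so it loses 101 s.

lose 101 s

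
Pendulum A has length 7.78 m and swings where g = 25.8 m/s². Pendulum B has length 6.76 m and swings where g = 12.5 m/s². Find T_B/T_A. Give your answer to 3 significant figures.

T = 2π√(L/g), so T_B/T_A = √((L_B/g_B)/(L_A/g_A)) = √((6.76/12.5)/(7.78/25.8)) = 1.34.

1.34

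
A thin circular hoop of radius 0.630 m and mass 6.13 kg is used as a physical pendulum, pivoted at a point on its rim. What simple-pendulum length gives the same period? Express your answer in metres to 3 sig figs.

The equivalent simple-pendulum length is L_eq = I/(md), where I is about the pivot and d = 0.6300 m.
I_cm = mR² = 2.433 kg·m², so I = I_cm + md² = 2.433 + 2.433 = 4.866 kg·m².
L_eq = 4.866/(6.13 × 0.6300) = 1.26 m.

1.26 m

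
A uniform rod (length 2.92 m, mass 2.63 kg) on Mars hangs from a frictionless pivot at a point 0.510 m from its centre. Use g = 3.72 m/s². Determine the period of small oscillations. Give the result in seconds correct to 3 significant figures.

4.49 s

For a physical pendulum T = 2π√(I/(mgd)), with d = 0.5100 m from pivot to centre of mass.
I_cm = mL²/12 = 2.63 × 2.92²/12 = 1.869 kg·m²; I = I_cm + md² = 1.869 + 2.63 × 0.5100² = 2.553 kg·m².
T = 2π√(2.553/(2.63 × 3.72 × 0.5100)) = 4.49 s.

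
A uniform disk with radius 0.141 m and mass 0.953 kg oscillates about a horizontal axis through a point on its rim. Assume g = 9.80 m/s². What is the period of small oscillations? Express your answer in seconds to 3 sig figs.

I_cm = ½mr² = 0.009473 kg·m². The pivot is at distance d = 0.141 m from the centre of mass.
By the parallel-axis theorem, I = I_cm + md² = 0.009473 + 0.01895 = 0.02842 kg·m².
T = 2π√(I/(mgd)) = 2π√(0.02842/(0.953 × 9.80 × 0.141)) = 0.923 s.

0.923 s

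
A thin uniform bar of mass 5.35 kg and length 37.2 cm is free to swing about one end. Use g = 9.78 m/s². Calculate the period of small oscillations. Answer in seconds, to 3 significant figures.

1.00 s

For a physical pendulum T = 2π√(I/(mgd)), with d = 0.1860 m from pivot to centre of mass.
I_cm = mL²/12 = 5.35 × 0.372²/12 = 0.06170 kg·m²; I = I_cm + md² = 0.06170 + 5.35 × 0.1860² = 0.2468 kg·m².
T = 2π√(0.2468/(5.35 × 9.78 × 0.1860)) = 1.00 s.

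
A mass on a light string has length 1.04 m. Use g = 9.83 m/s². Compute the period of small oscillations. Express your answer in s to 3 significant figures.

2.04 s

T = 2π√(L/g) = 2π√(1.04/9.83) = 2π × 0.3253 = 2.04 s.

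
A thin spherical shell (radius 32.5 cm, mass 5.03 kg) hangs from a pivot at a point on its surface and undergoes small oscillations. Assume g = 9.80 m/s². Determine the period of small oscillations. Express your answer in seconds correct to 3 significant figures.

1.48 s

I_cm = (2/3)mr² = 0.3542 kg·m². The pivot is at distance d = 0.325 m from the centre of mass.
By the parallel-axis theorem, I = I_cm + md² = 0.3542 + 0.5313 = 0.8855 kg·m².
T = 2π√(I/(mgd)) = 2π√(0.8855/(5.03 × 9.80 × 0.325)) = 1.48 s.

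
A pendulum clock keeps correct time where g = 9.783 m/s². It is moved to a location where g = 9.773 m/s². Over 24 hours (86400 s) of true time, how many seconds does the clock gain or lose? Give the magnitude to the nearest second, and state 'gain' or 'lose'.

The clock's period scales as T ∝ 1/√g, so T'/T = √(9.783/9.773) = 1.00051.
In 86400 s of true time the clock registers 86400/1.00051 = 86355.8 s, so it loses 44 s.

lose 44 s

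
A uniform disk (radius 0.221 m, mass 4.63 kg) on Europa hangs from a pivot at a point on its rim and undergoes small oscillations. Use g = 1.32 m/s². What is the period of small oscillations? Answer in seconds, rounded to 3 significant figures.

I_cm = ½mr² = 0.1131 kg·m². The pivot is at distance d = 0.221 m from the centre of mass.
By the parallel-axis theorem, I = I_cm + md² = 0.1131 + 0.2261 = 0.3392 kg·m².
T = 2π√(I/(mgd)) = 2π√(0.3392/(4.63 × 1.32 × 0.221)) = 3.15 s.

3.15 s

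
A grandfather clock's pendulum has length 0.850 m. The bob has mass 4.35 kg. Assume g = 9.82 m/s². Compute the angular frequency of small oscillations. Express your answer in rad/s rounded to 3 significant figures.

3.40 rad/s

ω = √(g/L) = √(9.82/0.850) = 3.40 rad/s.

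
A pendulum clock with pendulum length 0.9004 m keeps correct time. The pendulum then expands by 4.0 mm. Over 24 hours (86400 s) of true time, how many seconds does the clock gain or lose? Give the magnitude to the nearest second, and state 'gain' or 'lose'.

T ∝ √L, so T'/T = √(0.90440/0.9004) = 1.00222.
In 86400 s of true time the clock registers 86400/1.00222 = 86208.7 s, so it loses 191 s.

lose 191 s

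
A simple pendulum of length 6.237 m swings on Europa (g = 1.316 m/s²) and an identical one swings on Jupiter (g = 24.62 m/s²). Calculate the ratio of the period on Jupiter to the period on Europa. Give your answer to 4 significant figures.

0.2312

T ∝ 1/√g, so T₂/T₁ = √(g₁/g₂) = √(1.316/24.62) = 0.2312.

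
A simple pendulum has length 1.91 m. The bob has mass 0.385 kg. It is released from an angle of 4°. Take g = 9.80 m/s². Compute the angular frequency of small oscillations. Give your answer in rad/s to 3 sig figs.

ω = √(g/L) = √(9.80/1.91) = 2.27 rad/s.

2.27 rad/s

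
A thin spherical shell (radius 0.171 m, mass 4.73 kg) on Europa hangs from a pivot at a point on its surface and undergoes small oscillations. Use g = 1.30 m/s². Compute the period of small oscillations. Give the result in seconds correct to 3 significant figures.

2.94 s

I_cm = (2/3)mr² = 0.09221 kg·m². The pivot is at distance d = 0.171 m from the centre of mass.
By the parallel-axis theorem, I = I_cm + md² = 0.09221 + 0.1383 = 0.2305 kg·m².
T = 2π√(I/(mgd)) = 2π√(0.2305/(4.73 × 1.30 × 0.171)) = 2.94 s.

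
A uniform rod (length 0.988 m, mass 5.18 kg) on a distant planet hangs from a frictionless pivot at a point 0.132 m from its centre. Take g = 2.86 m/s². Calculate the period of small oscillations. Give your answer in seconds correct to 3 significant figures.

3.21 s

For a physical pendulum T = 2π√(I/(mgd)), with d = 0.1320 m from pivot to centre of mass.
I_cm = mL²/12 = 5.18 × 0.988²/12 = 0.4214 kg·m²; I = I_cm + md² = 0.4214 + 5.18 × 0.1320² = 0.5116 kg·m².
T = 2π√(0.5116/(5.18 × 2.86 × 0.1320)) = 3.21 s.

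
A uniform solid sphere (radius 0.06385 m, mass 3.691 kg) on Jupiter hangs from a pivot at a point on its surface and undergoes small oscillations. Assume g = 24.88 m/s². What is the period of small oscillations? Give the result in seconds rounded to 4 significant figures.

0.3766 s

I_cm = (2/5)mr² = 0.0060190 kg·m². The pivot is at distance d = 0.06385 m from the centre of mass.
By the parallel-axis theorem, I = I_cm + md² = 0.0060190 + 0.015048 = 0.021067 kg·m².
T = 2π√(I/(mgd)) = 2π√(0.021067/(3.691 × 24.88 × 0.06385)) = 0.3766 s.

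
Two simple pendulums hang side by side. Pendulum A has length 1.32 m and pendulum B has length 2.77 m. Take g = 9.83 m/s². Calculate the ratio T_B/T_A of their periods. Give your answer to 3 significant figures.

1.45

T ∝ √L, so T_B/T_A = √(L_B/L_A) = √(2.77/1.32) = 1.45.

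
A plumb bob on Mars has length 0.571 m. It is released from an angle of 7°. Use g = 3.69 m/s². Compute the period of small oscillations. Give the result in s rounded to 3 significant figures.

T = 2π√(L/g) = 2π√(0.571/3.69) = 2π × 0.3934 = 2.47 s.

2.47 s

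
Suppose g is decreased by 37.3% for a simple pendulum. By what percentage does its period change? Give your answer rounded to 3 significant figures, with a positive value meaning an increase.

T ∝ 1/√g, so T'/T = 1/√(0.6270) = 1.263.
Percentage change in T = (1.263 − 1) × 100% = 26.3%.

26.3%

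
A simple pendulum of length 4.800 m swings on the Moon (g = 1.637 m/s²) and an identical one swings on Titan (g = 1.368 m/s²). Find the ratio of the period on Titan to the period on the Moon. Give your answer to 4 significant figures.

T ∝ 1/√g, so T₂/T₁ = √(g₁/g₂) = √(1.637/1.368) = 1.094.

1.094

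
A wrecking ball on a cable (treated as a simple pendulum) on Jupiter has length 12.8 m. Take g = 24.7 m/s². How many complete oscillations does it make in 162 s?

35

T = 2π√(L/g) = 2π√(12.8/24.7) = 4.523 s.
Number of complete oscillations = ⌊162/4.523⌋ = ⌊35.82⌋ = 35.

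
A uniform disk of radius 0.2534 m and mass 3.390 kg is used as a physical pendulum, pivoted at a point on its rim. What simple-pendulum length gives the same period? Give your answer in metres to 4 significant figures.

The equivalent simple-pendulum length is L_eq = I/(md), where I is about the pivot and d = 0.25340 m.
I_cm = ½mR² = 0.10884 kg·m², so I = I_cm + md² = 0.10884 + 0.21768 = 0.32652 kg·m².
L_eq = 0.32652/(3.390 × 0.25340) = 0.3801 m.

0.3801 m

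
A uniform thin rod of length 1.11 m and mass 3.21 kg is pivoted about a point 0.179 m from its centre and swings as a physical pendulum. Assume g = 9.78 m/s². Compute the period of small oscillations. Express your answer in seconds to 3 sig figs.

1.74 s

For a physical pendulum T = 2π√(I/(mgd)), with d = 0.1790 m from pivot to centre of mass.
I_cm = mL²/12 = 3.21 × 1.11²/12 = 0.3296 kg·m²; I = I_cm + md² = 0.3296 + 3.21 × 0.1790² = 0.4324 kg·m².
T = 2π√(0.4324/(3.21 × 9.78 × 0.1790)) = 1.74 s.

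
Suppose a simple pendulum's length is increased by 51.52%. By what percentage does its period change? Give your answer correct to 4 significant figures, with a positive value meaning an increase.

23.09%

T ∝ √L, so T'/T = √(1.5152) = 1.2309.
Percentage change in T = (1.2309 − 1) × 100% = 23.09%.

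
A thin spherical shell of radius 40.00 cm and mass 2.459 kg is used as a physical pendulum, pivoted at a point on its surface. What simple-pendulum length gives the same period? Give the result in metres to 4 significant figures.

The equivalent simple-pendulum length is L_eq = I/(md), where I is about the pivot and d = 0.40000 m.
I_cm = (2/3)mR² = 0.26229 kg·m², so I = I_cm + md² = 0.26229 + 0.39344 = 0.65573 kg·m².
L_eq = 0.65573/(2.459 × 0.40000) = 0.6667 m.

0.6667 m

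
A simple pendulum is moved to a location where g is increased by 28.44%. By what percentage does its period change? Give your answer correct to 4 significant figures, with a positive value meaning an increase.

T ∝ 1/√g, so T'/T = 1/√(1.2844) = 0.88237.
Percentage change in T = (0.88237 − 1) × 100% = -11.76%.

-11.76%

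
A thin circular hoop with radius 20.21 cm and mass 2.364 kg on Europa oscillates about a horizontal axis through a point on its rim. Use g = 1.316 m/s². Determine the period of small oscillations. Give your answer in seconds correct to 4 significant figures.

I_cm = mr² = 0.096556 kg·m². The pivot is at distance d = 0.2021 m from the centre of mass.
By the parallel-axis theorem, I = I_cm + md² = 0.096556 + 0.096556 = 0.19311 kg·m².
T = 2π√(I/(mgd)) = 2π√(0.19311/(2.364 × 1.316 × 0.2021)) = 3.482 s.

3.482 s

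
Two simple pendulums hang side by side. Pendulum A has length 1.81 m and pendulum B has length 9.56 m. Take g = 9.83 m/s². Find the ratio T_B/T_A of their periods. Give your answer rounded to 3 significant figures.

2.30

T ∝ √L, so T_B/T_A = √(L_B/L_A) = √(9.56/1.81) = 2.30.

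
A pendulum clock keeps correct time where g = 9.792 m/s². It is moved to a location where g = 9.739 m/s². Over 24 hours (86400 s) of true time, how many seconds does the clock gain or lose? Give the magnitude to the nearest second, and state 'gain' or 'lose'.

The clock's period scales as T ∝ 1/√g, so T'/T = √(9.792/9.739) = 1.00272.
In 86400 s of true time the clock registers 86400/1.00272 = 86165.9 s, so it loses 234 s.

lose 234 s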